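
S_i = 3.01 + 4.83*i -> [3.01, 7.84, 12.67, 17.5, 22.33]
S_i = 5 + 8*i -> [5, 13, 21, 29, 37]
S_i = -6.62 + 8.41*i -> [-6.62, 1.79, 10.2, 18.61, 27.02]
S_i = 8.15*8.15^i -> [8.15, 66.42, 541.34, 4411.95, 35957.38]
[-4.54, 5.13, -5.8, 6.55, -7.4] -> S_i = -4.54*(-1.13)^i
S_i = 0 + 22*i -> [0, 22, 44, 66, 88]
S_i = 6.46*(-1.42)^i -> [6.46, -9.17, 13.03, -18.5, 26.27]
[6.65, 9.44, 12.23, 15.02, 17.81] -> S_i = 6.65 + 2.79*i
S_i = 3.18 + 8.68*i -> [3.18, 11.86, 20.54, 29.22, 37.9]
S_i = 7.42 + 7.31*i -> [7.42, 14.73, 22.04, 29.35, 36.66]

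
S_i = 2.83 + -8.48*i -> [2.83, -5.65, -14.13, -22.61, -31.09]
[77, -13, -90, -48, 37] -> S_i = Random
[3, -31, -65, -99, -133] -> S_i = 3 + -34*i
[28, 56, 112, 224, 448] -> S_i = 28*2^i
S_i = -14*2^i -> [-14, -28, -56, -112, -224]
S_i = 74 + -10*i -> [74, 64, 54, 44, 34]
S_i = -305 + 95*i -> [-305, -210, -115, -20, 75]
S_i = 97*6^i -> [97, 582, 3492, 20952, 125712]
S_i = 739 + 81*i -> [739, 820, 901, 982, 1063]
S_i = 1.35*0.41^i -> [1.35, 0.55, 0.23, 0.09, 0.04]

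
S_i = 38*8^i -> [38, 304, 2432, 19456, 155648]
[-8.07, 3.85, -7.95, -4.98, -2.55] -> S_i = Random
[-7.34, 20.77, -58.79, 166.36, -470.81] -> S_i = -7.34*(-2.83)^i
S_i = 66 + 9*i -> [66, 75, 84, 93, 102]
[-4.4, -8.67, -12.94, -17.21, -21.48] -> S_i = -4.40 + -4.27*i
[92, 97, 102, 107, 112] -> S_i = 92 + 5*i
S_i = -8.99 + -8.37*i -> [-8.99, -17.36, -25.73, -34.1, -42.47]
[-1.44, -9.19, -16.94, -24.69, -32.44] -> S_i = -1.44 + -7.75*i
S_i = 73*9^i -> [73, 657, 5913, 53217, 478953]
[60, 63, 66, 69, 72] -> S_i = 60 + 3*i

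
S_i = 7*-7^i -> [7, -49, 343, -2401, 16807]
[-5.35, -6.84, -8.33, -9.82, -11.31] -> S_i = -5.35 + -1.49*i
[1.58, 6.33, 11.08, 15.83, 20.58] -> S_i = 1.58 + 4.75*i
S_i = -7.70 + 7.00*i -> [-7.7, -0.7, 6.3, 13.3, 20.3]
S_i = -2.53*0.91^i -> [-2.53, -2.3, -2.1, -1.91, -1.73]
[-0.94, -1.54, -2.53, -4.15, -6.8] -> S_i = -0.94*1.64^i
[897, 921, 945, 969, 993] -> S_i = 897 + 24*i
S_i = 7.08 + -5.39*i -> [7.08, 1.69, -3.7, -9.09, -14.48]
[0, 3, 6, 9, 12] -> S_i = 0 + 3*i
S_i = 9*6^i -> [9, 54, 324, 1944, 11664]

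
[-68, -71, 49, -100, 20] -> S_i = Random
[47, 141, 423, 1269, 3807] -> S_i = 47*3^i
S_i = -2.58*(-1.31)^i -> [-2.58, 3.38, -4.43, 5.8, -7.6]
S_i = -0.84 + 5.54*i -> [-0.84, 4.7, 10.24, 15.78, 21.32]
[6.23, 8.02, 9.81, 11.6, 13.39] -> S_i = 6.23 + 1.79*i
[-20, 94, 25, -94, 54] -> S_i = Random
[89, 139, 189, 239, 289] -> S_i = 89 + 50*i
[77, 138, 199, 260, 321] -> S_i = 77 + 61*i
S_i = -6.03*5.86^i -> [-6.03, -35.34, -207.07, -1213.42, -7110.63]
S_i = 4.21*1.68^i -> [4.21, 7.07, 11.88, 19.96, 33.54]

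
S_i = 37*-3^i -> [37, -111, 333, -999, 2997]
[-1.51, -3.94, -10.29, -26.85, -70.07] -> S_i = -1.51*2.61^i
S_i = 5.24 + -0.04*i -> [5.24, 5.2, 5.16, 5.12, 5.08]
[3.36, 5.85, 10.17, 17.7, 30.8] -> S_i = 3.36*1.74^i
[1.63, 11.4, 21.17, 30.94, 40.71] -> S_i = 1.63 + 9.77*i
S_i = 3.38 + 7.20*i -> [3.38, 10.58, 17.78, 24.98, 32.18]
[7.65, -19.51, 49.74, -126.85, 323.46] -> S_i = 7.65*(-2.55)^i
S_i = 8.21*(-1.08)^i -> [8.21, -8.87, 9.58, -10.34, 11.17]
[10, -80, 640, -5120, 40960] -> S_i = 10*-8^i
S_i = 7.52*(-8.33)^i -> [7.52, -62.64, 521.8, -4346.63, 36207.44]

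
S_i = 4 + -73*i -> [4, -69, -142, -215, -288]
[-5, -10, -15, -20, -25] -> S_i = -5 + -5*i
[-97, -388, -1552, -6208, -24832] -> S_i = -97*4^i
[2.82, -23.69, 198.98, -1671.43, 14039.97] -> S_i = 2.82*(-8.40)^i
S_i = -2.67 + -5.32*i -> [-2.67, -7.99, -13.31, -18.63, -23.95]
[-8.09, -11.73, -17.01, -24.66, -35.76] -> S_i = -8.09*1.45^i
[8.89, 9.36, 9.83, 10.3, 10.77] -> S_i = 8.89 + 0.47*i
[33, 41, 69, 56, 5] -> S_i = Random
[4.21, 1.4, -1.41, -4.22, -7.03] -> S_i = 4.21 + -2.81*i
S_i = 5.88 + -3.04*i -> [5.88, 2.84, -0.2, -3.24, -6.28]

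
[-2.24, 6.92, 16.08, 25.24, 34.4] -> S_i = -2.24 + 9.16*i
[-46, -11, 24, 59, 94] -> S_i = -46 + 35*i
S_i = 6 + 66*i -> [6, 72, 138, 204, 270]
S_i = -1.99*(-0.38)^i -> [-1.99, 0.76, -0.29, 0.11, -0.04]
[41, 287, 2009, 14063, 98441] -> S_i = 41*7^i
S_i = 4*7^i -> [4, 28, 196, 1372, 9604]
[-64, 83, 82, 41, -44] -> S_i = Random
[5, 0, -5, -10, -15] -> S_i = 5 + -5*i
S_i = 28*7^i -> [28, 196, 1372, 9604, 67228]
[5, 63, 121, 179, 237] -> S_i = 5 + 58*i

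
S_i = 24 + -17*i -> [24, 7, -10, -27, -44]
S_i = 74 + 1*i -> [74, 75, 76, 77, 78]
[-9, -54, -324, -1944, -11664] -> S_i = -9*6^i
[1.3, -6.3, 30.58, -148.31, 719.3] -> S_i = 1.30*(-4.85)^i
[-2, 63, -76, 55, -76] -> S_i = Random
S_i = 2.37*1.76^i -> [2.37, 4.17, 7.34, 12.92, 22.74]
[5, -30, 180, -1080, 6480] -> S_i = 5*-6^i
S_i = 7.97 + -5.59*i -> [7.97, 2.38, -3.21, -8.8, -14.39]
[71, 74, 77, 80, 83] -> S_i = 71 + 3*i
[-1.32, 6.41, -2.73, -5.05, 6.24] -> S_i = Random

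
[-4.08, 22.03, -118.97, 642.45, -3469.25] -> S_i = -4.08*(-5.40)^i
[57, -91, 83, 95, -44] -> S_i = Random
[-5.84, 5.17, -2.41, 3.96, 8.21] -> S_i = Random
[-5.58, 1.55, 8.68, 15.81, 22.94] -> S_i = -5.58 + 7.13*i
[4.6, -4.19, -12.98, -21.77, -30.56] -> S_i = 4.60 + -8.79*i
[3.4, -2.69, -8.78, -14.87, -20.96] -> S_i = 3.40 + -6.09*i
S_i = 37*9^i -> [37, 333, 2997, 26973, 242757]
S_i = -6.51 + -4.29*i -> [-6.51, -10.8, -15.09, -19.38, -23.67]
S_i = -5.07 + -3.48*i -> [-5.07, -8.55, -12.03, -15.51, -18.99]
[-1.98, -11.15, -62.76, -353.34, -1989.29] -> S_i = -1.98*5.63^i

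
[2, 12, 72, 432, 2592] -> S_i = 2*6^i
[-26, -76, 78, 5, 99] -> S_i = Random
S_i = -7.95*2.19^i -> [-7.95, -17.41, -38.13, -83.5, -182.87]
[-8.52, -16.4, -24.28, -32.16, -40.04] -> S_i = -8.52 + -7.88*i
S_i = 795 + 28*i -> [795, 823, 851, 879, 907]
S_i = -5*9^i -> [-5, -45, -405, -3645, -32805]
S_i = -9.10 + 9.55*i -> [-9.1, 0.45, 10.0, 19.55, 29.1]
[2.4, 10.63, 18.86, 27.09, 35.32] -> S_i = 2.40 + 8.23*i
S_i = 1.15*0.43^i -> [1.15, 0.49, 0.21, 0.09, 0.04]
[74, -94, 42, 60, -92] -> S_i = Random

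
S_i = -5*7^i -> [-5, -35, -245, -1715, -12005]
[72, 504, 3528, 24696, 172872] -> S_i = 72*7^i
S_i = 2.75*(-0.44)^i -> [2.75, -1.21, 0.53, -0.23, 0.1]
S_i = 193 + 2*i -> [193, 195, 197, 199, 201]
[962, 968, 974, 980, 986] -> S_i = 962 + 6*i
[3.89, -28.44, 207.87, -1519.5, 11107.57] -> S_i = 3.89*(-7.31)^i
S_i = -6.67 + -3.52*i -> [-6.67, -10.19, -13.71, -17.23, -20.75]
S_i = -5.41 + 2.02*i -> [-5.41, -3.39, -1.37, 0.65, 2.67]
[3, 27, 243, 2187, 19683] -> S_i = 3*9^i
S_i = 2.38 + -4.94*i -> [2.38, -2.56, -7.5, -12.44, -17.38]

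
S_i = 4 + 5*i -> [4, 9, 14, 19, 24]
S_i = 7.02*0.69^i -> [7.02, 4.84, 3.34, 2.31, 1.59]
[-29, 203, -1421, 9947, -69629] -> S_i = -29*-7^i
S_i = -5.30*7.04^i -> [-5.3, -37.31, -262.68, -1849.24, -13018.67]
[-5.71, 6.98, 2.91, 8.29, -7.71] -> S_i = Random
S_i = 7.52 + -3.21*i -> [7.52, 4.31, 1.1, -2.11, -5.32]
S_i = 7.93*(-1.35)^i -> [7.93, -10.71, 14.45, -19.51, 26.34]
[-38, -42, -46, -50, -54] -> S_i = -38 + -4*i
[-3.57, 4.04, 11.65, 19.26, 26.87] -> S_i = -3.57 + 7.61*i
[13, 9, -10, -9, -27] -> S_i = Random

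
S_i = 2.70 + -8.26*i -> [2.7, -5.56, -13.82, -22.08, -30.34]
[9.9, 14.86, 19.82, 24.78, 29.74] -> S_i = 9.90 + 4.96*i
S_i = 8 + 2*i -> [8, 10, 12, 14, 16]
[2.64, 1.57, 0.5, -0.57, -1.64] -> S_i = 2.64 + -1.07*i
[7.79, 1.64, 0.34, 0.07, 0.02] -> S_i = 7.79*0.21^i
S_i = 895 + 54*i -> [895, 949, 1003, 1057, 1111]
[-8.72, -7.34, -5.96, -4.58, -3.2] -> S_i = -8.72 + 1.38*i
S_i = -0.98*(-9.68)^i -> [-0.98, 9.49, -91.83, 888.9, -8604.54]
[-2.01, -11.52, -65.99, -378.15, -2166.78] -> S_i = -2.01*5.73^i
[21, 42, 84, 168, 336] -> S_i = 21*2^i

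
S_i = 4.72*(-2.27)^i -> [4.72, -10.71, 24.32, -55.21, 125.33]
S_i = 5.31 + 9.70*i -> [5.31, 15.01, 24.71, 34.41, 44.11]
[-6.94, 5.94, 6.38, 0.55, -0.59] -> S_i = Random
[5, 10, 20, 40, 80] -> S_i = 5*2^i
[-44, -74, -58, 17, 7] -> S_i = Random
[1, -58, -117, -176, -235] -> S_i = 1 + -59*i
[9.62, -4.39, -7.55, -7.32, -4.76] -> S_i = Random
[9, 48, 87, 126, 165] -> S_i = 9 + 39*i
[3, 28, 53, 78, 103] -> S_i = 3 + 25*i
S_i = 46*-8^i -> [46, -368, 2944, -23552, 188416]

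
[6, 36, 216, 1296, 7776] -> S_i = 6*6^i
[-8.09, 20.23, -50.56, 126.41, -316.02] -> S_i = -8.09*(-2.50)^i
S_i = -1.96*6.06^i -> [-1.96, -11.88, -71.98, -436.19, -2643.3]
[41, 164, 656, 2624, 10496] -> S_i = 41*4^i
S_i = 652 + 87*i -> [652, 739, 826, 913, 1000]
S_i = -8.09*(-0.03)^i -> [-8.09, 0.24, -0.01, 0.0, -0.0]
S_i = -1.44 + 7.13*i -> [-1.44, 5.69, 12.82, 19.95, 27.08]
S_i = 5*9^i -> [5, 45, 405, 3645, 32805]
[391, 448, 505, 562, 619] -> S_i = 391 + 57*i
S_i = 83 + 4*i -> [83, 87, 91, 95, 99]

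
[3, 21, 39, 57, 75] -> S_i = 3 + 18*i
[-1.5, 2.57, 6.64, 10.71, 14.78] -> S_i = -1.50 + 4.07*i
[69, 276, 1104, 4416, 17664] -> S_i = 69*4^i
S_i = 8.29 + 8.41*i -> [8.29, 16.7, 25.11, 33.52, 41.93]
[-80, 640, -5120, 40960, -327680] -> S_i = -80*-8^i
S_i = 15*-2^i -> [15, -30, 60, -120, 240]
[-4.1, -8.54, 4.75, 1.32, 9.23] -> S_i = Random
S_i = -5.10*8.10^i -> [-5.1, -41.31, -334.61, -2710.35, -21953.83]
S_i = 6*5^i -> [6, 30, 150, 750, 3750]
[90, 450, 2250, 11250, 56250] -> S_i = 90*5^i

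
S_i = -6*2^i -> [-6, -12, -24, -48, -96]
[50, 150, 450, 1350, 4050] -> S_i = 50*3^i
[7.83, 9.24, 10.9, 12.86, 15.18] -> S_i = 7.83*1.18^i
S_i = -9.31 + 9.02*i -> [-9.31, -0.29, 8.73, 17.75, 26.77]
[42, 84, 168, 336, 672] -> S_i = 42*2^i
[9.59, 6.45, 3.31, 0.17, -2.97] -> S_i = 9.59 + -3.14*i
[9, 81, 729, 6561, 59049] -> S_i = 9*9^i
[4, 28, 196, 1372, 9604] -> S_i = 4*7^i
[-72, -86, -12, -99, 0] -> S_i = Random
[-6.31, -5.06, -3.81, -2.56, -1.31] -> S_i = -6.31 + 1.25*i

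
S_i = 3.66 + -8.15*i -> [3.66, -4.49, -12.64, -20.79, -28.94]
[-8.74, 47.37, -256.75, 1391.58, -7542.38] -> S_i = -8.74*(-5.42)^i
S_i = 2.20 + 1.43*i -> [2.2, 3.63, 5.06, 6.49, 7.92]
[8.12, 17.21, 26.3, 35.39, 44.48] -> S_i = 8.12 + 9.09*i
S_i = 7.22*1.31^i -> [7.22, 9.46, 12.39, 16.23, 21.26]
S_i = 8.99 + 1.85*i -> [8.99, 10.84, 12.69, 14.54, 16.39]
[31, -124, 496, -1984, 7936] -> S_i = 31*-4^i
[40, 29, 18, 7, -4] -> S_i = 40 + -11*i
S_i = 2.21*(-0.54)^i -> [2.21, -1.19, 0.64, -0.35, 0.19]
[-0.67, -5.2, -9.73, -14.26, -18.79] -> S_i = -0.67 + -4.53*i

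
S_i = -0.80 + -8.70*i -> [-0.8, -9.5, -18.2, -26.9, -35.6]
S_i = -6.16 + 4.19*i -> [-6.16, -1.97, 2.22, 6.41, 10.6]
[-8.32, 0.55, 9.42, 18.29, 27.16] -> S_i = -8.32 + 8.87*i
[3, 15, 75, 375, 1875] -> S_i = 3*5^i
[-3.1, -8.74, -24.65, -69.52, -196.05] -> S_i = -3.10*2.82^i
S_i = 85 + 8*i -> [85, 93, 101, 109, 117]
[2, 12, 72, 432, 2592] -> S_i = 2*6^i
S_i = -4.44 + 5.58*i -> [-4.44, 1.14, 6.72, 12.3, 17.88]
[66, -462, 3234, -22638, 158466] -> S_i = 66*-7^i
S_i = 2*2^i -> [2, 4, 8, 16, 32]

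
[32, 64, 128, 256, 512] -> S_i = 32*2^i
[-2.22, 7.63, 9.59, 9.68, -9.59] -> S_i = Random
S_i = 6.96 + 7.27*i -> [6.96, 14.23, 21.5, 28.77, 36.04]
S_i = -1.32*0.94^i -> [-1.32, -1.24, -1.17, -1.1, -1.03]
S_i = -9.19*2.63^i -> [-9.19, -24.17, -63.57, -167.18, -439.68]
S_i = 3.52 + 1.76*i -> [3.52, 5.28, 7.04, 8.8, 10.56]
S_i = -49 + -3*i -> [-49, -52, -55, -58, -61]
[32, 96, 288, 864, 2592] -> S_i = 32*3^i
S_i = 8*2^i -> [8, 16, 32, 64, 128]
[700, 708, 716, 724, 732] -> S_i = 700 + 8*i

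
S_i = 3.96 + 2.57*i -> [3.96, 6.53, 9.1, 11.67, 14.24]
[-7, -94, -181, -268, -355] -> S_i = -7 + -87*i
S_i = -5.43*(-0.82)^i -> [-5.43, 4.45, -3.65, 2.99, -2.46]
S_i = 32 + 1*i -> [32, 33, 34, 35, 36]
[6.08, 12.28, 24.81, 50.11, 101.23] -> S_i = 6.08*2.02^i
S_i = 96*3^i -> [96, 288, 864, 2592, 7776]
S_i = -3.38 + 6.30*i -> [-3.38, 2.92, 9.22, 15.52, 21.82]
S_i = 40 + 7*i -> [40, 47, 54, 61, 68]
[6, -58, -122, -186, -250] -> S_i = 6 + -64*i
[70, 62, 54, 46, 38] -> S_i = 70 + -8*i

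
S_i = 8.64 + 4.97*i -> [8.64, 13.61, 18.58, 23.55, 28.52]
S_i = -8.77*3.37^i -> [-8.77, -29.55, -99.6, -335.65, -1131.15]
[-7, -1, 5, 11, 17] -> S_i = -7 + 6*i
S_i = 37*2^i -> [37, 74, 148, 296, 592]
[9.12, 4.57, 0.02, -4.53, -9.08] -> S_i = 9.12 + -4.55*i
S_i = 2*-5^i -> [2, -10, 50, -250, 1250]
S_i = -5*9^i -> [-5, -45, -405, -3645, -32805]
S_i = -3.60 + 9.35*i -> [-3.6, 5.75, 15.1, 24.45, 33.8]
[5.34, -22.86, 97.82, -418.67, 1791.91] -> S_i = 5.34*(-4.28)^i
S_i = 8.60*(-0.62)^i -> [8.6, -5.33, 3.31, -2.05, 1.27]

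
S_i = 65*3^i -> [65, 195, 585, 1755, 5265]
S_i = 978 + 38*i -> [978, 1016, 1054, 1092, 1130]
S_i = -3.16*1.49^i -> [-3.16, -4.71, -7.02, -10.45, -15.58]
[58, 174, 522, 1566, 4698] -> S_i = 58*3^i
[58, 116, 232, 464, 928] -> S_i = 58*2^i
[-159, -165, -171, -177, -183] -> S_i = -159 + -6*i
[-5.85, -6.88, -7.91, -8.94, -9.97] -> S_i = -5.85 + -1.03*i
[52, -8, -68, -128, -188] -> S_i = 52 + -60*i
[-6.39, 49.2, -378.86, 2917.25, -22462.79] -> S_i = -6.39*(-7.70)^i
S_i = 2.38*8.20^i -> [2.38, 19.52, 160.03, 1312.26, 10760.5]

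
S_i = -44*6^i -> [-44, -264, -1584, -9504, -57024]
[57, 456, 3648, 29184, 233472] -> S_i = 57*8^i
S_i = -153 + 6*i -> [-153, -147, -141, -135, -129]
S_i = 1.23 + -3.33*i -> [1.23, -2.1, -5.43, -8.76, -12.09]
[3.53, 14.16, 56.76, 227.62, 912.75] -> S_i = 3.53*4.01^i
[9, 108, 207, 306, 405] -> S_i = 9 + 99*i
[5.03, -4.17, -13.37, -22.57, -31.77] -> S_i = 5.03 + -9.20*i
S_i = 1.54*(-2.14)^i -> [1.54, -3.3, 7.05, -15.09, 32.3]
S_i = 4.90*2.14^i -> [4.9, 10.49, 22.44, 48.02, 102.77]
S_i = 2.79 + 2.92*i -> [2.79, 5.71, 8.63, 11.55, 14.47]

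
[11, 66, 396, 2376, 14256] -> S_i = 11*6^i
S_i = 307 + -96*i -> [307, 211, 115, 19, -77]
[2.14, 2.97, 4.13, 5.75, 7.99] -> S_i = 2.14*1.39^i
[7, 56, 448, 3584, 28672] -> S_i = 7*8^i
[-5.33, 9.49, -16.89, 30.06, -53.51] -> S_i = -5.33*(-1.78)^i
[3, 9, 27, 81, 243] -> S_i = 3*3^i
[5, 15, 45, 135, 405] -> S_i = 5*3^i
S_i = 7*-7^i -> [7, -49, 343, -2401, 16807]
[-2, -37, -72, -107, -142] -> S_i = -2 + -35*i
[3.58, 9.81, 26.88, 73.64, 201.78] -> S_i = 3.58*2.74^i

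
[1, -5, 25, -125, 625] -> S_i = 1*-5^i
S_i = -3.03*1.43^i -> [-3.03, -4.33, -6.2, -8.86, -12.67]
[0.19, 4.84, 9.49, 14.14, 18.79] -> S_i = 0.19 + 4.65*i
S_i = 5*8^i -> [5, 40, 320, 2560, 20480]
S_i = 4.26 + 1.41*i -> [4.26, 5.67, 7.08, 8.49, 9.9]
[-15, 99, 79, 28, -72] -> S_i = Random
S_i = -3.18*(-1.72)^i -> [-3.18, 5.47, -9.41, 16.18, -27.83]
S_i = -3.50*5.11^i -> [-3.5, -17.89, -91.39, -467.01, -2386.45]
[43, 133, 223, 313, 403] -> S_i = 43 + 90*i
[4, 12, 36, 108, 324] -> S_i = 4*3^i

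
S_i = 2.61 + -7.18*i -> [2.61, -4.57, -11.75, -18.93, -26.11]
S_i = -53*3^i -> [-53, -159, -477, -1431, -4293]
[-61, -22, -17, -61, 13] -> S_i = Random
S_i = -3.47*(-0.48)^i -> [-3.47, 1.67, -0.8, 0.38, -0.18]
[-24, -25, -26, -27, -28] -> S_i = -24 + -1*i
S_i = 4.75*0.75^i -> [4.75, 3.56, 2.67, 2.0, 1.5]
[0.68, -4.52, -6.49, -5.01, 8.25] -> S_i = Random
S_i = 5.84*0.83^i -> [5.84, 4.85, 4.02, 3.34, 2.77]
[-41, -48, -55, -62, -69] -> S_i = -41 + -7*i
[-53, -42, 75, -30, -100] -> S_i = Random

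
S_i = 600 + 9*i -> [600, 609, 618, 627, 636]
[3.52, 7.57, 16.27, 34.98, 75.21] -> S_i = 3.52*2.15^i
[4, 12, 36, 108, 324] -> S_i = 4*3^i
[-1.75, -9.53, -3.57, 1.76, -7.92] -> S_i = Random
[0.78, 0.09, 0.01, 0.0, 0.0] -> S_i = 0.78*0.11^i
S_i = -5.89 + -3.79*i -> [-5.89, -9.68, -13.47, -17.26, -21.05]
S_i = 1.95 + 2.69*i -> [1.95, 4.64, 7.33, 10.02, 12.71]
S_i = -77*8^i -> [-77, -616, -4928, -39424, -315392]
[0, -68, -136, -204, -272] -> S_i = 0 + -68*i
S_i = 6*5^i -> [6, 30, 150, 750, 3750]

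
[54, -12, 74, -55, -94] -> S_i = Random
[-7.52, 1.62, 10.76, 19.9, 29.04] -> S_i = -7.52 + 9.14*i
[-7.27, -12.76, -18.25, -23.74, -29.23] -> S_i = -7.27 + -5.49*i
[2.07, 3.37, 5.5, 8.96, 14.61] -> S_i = 2.07*1.63^i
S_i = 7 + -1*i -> [7, 6, 5, 4, 3]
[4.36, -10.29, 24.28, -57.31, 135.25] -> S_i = 4.36*(-2.36)^i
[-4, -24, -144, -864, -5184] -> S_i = -4*6^i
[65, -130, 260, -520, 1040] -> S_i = 65*-2^i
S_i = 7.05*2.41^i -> [7.05, 16.99, 40.95, 98.68, 237.82]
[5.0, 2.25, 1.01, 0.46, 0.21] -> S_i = 5.00*0.45^i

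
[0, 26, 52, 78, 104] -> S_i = 0 + 26*i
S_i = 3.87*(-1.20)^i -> [3.87, -4.64, 5.57, -6.69, 8.02]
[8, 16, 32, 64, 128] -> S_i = 8*2^i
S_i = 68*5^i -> [68, 340, 1700, 8500, 42500]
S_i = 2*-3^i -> [2, -6, 18, -54, 162]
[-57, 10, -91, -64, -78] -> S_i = Random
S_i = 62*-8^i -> [62, -496, 3968, -31744, 253952]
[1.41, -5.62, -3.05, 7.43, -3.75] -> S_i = Random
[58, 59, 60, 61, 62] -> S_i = 58 + 1*i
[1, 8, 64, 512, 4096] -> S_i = 1*8^i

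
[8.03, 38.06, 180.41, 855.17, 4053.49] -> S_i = 8.03*4.74^i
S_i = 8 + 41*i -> [8, 49, 90, 131, 172]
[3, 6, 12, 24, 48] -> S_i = 3*2^i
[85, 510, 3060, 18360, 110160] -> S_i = 85*6^i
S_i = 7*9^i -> [7, 63, 567, 5103, 45927]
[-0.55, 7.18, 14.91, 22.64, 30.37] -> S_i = -0.55 + 7.73*i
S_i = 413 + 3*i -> [413, 416, 419, 422, 425]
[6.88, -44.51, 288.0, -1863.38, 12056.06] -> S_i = 6.88*(-6.47)^i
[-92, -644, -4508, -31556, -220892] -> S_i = -92*7^i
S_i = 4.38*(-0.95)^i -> [4.38, -4.16, 3.95, -3.76, 3.57]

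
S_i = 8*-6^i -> [8, -48, 288, -1728, 10368]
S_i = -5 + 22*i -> [-5, 17, 39, 61, 83]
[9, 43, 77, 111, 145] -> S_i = 9 + 34*i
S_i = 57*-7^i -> [57, -399, 2793, -19551, 136857]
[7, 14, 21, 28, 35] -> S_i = 7 + 7*i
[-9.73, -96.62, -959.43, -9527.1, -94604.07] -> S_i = -9.73*9.93^i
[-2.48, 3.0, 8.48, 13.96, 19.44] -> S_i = -2.48 + 5.48*i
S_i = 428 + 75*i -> [428, 503, 578, 653, 728]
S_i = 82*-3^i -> [82, -246, 738, -2214, 6642]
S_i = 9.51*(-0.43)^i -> [9.51, -4.09, 1.76, -0.76, 0.33]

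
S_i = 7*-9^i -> [7, -63, 567, -5103, 45927]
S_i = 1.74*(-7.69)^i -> [1.74, -13.38, 102.9, -791.28, 6084.92]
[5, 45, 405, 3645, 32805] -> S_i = 5*9^i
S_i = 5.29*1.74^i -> [5.29, 9.2, 16.02, 27.87, 48.49]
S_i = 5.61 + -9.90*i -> [5.61, -4.29, -14.19, -24.09, -33.99]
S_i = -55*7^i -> [-55, -385, -2695, -18865, -132055]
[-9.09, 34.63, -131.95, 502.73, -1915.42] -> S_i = -9.09*(-3.81)^i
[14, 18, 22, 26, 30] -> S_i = 14 + 4*i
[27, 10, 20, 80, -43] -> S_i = Random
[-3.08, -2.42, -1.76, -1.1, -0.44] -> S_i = -3.08 + 0.66*i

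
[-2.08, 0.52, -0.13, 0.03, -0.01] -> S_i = -2.08*(-0.25)^i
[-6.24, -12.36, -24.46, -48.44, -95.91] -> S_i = -6.24*1.98^i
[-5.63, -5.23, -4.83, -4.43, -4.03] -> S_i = -5.63 + 0.40*i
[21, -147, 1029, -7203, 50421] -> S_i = 21*-7^i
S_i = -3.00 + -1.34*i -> [-3.0, -4.34, -5.68, -7.02, -8.36]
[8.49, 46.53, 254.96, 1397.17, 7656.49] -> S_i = 8.49*5.48^i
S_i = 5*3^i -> [5, 15, 45, 135, 405]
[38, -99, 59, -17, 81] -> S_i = Random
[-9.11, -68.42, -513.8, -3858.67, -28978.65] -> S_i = -9.11*7.51^i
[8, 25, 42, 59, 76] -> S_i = 8 + 17*i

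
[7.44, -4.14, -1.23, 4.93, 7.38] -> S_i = Random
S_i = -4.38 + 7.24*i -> [-4.38, 2.86, 10.1, 17.34, 24.58]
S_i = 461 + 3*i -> [461, 464, 467, 470, 473]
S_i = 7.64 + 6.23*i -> [7.64, 13.87, 20.1, 26.33, 32.56]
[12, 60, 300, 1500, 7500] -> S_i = 12*5^i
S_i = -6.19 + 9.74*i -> [-6.19, 3.55, 13.29, 23.03, 32.77]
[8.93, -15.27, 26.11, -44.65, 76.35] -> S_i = 8.93*(-1.71)^i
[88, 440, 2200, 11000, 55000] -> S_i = 88*5^i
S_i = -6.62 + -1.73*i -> [-6.62, -8.35, -10.08, -11.81, -13.54]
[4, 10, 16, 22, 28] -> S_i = 4 + 6*i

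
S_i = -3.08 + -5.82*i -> [-3.08, -8.9, -14.72, -20.54, -26.36]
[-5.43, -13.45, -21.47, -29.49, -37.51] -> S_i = -5.43 + -8.02*i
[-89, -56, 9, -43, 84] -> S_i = Random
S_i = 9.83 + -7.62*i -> [9.83, 2.21, -5.41, -13.03, -20.65]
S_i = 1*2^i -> [1, 2, 4, 8, 16]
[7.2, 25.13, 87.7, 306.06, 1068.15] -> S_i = 7.20*3.49^i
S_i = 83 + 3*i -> [83, 86, 89, 92, 95]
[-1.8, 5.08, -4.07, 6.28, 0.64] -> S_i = Random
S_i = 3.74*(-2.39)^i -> [3.74, -8.94, 21.36, -51.06, 122.03]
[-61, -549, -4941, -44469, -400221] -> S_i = -61*9^i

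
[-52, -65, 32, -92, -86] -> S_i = Random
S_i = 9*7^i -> [9, 63, 441, 3087, 21609]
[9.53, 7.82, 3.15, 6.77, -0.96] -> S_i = Random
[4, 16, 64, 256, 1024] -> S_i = 4*4^i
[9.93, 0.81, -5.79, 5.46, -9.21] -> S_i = Random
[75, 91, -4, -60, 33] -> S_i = Random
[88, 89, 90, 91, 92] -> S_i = 88 + 1*i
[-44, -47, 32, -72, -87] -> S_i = Random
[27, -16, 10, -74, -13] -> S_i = Random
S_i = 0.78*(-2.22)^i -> [0.78, -1.73, 3.84, -8.53, 18.95]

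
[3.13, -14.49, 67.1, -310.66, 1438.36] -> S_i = 3.13*(-4.63)^i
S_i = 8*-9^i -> [8, -72, 648, -5832, 52488]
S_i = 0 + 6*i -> [0, 6, 12, 18, 24]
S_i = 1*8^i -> [1, 8, 64, 512, 4096]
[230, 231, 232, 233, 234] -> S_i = 230 + 1*i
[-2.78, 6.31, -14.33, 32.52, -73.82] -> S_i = -2.78*(-2.27)^i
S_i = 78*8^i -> [78, 624, 4992, 39936, 319488]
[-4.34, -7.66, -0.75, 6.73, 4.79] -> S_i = Random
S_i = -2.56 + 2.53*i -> [-2.56, -0.03, 2.5, 5.03, 7.56]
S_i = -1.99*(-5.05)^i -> [-1.99, 10.05, -50.75, 256.29, -1294.25]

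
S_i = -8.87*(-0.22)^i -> [-8.87, 1.95, -0.43, 0.09, -0.02]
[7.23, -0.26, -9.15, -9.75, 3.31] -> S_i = Random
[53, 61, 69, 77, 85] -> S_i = 53 + 8*i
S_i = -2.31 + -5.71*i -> [-2.31, -8.02, -13.73, -19.44, -25.15]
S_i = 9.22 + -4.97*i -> [9.22, 4.25, -0.72, -5.69, -10.66]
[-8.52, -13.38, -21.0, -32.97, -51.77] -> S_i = -8.52*1.57^i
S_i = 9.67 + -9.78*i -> [9.67, -0.11, -9.89, -19.67, -29.45]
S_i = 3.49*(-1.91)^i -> [3.49, -6.67, 12.73, -24.32, 46.45]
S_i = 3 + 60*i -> [3, 63, 123, 183, 243]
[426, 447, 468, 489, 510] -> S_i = 426 + 21*i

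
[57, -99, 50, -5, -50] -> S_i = Random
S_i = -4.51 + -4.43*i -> [-4.51, -8.94, -13.37, -17.8, -22.23]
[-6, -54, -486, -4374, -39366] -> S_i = -6*9^i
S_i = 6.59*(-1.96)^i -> [6.59, -12.92, 25.32, -49.62, 97.25]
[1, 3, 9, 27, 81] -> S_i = 1*3^i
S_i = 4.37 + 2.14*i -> [4.37, 6.51, 8.65, 10.79, 12.93]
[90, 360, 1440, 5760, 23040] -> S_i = 90*4^i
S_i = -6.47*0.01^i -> [-6.47, -0.06, -0.0, -0.0, -0.0]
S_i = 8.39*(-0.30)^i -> [8.39, -2.52, 0.76, -0.23, 0.07]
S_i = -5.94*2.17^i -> [-5.94, -12.89, -27.97, -60.7, -131.71]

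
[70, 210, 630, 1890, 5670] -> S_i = 70*3^i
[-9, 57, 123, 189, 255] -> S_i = -9 + 66*i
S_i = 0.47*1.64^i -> [0.47, 0.77, 1.26, 2.07, 3.4]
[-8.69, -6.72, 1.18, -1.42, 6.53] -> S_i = Random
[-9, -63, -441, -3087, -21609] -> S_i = -9*7^i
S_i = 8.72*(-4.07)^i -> [8.72, -35.49, 144.45, -587.89, 2392.73]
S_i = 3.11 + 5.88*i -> [3.11, 8.99, 14.87, 20.75, 26.63]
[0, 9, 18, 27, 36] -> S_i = 0 + 9*i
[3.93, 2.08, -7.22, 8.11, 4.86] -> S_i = Random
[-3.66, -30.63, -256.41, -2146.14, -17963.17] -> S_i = -3.66*8.37^i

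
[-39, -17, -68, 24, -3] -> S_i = Random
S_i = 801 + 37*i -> [801, 838, 875, 912, 949]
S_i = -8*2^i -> [-8, -16, -32, -64, -128]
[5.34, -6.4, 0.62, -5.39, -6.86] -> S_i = Random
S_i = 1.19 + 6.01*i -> [1.19, 7.2, 13.21, 19.22, 25.23]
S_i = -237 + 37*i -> [-237, -200, -163, -126, -89]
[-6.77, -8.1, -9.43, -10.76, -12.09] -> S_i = -6.77 + -1.33*i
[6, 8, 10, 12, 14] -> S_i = 6 + 2*i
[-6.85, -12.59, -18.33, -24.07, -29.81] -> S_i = -6.85 + -5.74*i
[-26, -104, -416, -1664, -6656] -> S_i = -26*4^i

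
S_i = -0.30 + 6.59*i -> [-0.3, 6.29, 12.88, 19.47, 26.06]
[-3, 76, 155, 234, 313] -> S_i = -3 + 79*i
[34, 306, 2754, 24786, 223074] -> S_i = 34*9^i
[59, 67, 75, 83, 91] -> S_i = 59 + 8*i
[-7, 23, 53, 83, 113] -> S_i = -7 + 30*i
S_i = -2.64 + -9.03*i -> [-2.64, -11.67, -20.7, -29.73, -38.76]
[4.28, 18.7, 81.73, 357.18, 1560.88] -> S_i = 4.28*4.37^i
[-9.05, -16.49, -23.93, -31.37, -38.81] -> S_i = -9.05 + -7.44*i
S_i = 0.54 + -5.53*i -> [0.54, -4.99, -10.52, -16.05, -21.58]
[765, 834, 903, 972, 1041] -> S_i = 765 + 69*i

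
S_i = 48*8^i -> [48, 384, 3072, 24576, 196608]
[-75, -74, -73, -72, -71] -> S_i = -75 + 1*i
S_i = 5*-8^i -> [5, -40, 320, -2560, 20480]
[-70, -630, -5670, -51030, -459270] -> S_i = -70*9^i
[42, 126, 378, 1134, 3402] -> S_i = 42*3^i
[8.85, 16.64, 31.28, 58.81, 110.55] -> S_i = 8.85*1.88^i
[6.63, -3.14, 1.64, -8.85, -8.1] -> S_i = Random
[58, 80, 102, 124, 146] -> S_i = 58 + 22*i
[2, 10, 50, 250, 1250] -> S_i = 2*5^i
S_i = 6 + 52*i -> [6, 58, 110, 162, 214]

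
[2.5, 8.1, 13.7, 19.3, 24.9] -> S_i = 2.50 + 5.60*i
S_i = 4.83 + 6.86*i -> [4.83, 11.69, 18.55, 25.41, 32.27]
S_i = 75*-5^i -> [75, -375, 1875, -9375, 46875]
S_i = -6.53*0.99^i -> [-6.53, -6.46, -6.4, -6.34, -6.27]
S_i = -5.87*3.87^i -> [-5.87, -22.72, -87.91, -340.23, -1316.69]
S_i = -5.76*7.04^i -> [-5.76, -40.55, -285.47, -2009.74, -14148.59]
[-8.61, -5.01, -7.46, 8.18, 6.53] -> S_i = Random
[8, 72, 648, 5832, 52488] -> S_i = 8*9^i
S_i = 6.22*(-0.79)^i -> [6.22, -4.91, 3.88, -3.07, 2.42]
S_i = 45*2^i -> [45, 90, 180, 360, 720]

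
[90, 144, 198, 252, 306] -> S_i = 90 + 54*i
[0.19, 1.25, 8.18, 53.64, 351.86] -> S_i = 0.19*6.56^i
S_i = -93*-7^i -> [-93, 651, -4557, 31899, -223293]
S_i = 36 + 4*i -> [36, 40, 44, 48, 52]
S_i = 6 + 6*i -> [6, 12, 18, 24, 30]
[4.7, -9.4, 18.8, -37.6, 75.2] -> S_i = 4.70*(-2.00)^i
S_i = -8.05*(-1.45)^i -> [-8.05, 11.67, -16.93, 24.54, -35.59]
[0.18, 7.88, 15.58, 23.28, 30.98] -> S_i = 0.18 + 7.70*i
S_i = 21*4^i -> [21, 84, 336, 1344, 5376]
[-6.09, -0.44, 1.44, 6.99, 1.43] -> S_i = Random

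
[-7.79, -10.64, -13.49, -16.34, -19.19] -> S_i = -7.79 + -2.85*i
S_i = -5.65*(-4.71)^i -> [-5.65, 26.61, -125.34, 590.35, -2780.56]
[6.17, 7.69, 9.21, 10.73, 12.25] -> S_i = 6.17 + 1.52*i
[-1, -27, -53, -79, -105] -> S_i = -1 + -26*i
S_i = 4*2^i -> [4, 8, 16, 32, 64]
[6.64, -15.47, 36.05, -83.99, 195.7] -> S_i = 6.64*(-2.33)^i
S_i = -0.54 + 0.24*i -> [-0.54, -0.3, -0.06, 0.18, 0.42]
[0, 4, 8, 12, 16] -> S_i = 0 + 4*i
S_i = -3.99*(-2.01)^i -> [-3.99, 8.02, -16.12, 32.4, -65.13]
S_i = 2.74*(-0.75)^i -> [2.74, -2.06, 1.54, -1.16, 0.87]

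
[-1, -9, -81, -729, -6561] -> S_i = -1*9^i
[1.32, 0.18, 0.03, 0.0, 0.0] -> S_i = 1.32*0.14^i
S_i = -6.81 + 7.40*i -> [-6.81, 0.59, 7.99, 15.39, 22.79]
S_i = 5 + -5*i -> [5, 0, -5, -10, -15]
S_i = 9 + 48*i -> [9, 57, 105, 153, 201]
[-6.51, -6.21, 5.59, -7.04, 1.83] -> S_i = Random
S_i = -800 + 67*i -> [-800, -733, -666, -599, -532]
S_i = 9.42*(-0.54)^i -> [9.42, -5.09, 2.75, -1.48, 0.8]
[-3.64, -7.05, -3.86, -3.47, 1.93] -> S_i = Random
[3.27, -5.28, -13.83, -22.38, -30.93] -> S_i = 3.27 + -8.55*i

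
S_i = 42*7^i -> [42, 294, 2058, 14406, 100842]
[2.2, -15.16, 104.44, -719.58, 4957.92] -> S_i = 2.20*(-6.89)^i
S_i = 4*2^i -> [4, 8, 16, 32, 64]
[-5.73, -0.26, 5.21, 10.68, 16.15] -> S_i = -5.73 + 5.47*i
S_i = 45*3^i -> [45, 135, 405, 1215, 3645]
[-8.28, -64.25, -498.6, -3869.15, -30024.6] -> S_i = -8.28*7.76^i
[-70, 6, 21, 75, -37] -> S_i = Random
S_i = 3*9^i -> [3, 27, 243, 2187, 19683]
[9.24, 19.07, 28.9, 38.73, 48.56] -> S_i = 9.24 + 9.83*i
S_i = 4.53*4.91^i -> [4.53, 22.24, 109.21, 536.22, 2632.84]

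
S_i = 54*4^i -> [54, 216, 864, 3456, 13824]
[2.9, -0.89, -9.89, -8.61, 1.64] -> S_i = Random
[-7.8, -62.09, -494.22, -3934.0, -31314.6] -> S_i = -7.80*7.96^i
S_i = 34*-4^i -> [34, -136, 544, -2176, 8704]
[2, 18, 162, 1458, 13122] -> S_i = 2*9^i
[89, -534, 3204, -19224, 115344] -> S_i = 89*-6^i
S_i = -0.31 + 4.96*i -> [-0.31, 4.65, 9.61, 14.57, 19.53]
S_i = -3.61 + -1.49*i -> [-3.61, -5.1, -6.59, -8.08, -9.57]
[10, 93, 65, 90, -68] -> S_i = Random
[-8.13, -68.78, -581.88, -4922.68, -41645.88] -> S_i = -8.13*8.46^i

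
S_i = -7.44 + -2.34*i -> [-7.44, -9.78, -12.12, -14.46, -16.8]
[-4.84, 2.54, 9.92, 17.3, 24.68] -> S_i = -4.84 + 7.38*i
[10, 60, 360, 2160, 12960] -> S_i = 10*6^i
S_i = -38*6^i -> [-38, -228, -1368, -8208, -49248]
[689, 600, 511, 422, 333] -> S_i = 689 + -89*i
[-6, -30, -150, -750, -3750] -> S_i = -6*5^i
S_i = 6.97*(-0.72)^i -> [6.97, -5.02, 3.61, -2.6, 1.87]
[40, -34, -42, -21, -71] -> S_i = Random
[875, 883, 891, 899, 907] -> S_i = 875 + 8*i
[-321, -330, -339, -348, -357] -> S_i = -321 + -9*i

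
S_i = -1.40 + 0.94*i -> [-1.4, -0.46, 0.48, 1.42, 2.36]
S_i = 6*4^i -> [6, 24, 96, 384, 1536]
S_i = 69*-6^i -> [69, -414, 2484, -14904, 89424]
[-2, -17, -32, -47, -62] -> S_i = -2 + -15*i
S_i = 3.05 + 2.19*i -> [3.05, 5.24, 7.43, 9.62, 11.81]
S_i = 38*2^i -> [38, 76, 152, 304, 608]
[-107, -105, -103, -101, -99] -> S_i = -107 + 2*i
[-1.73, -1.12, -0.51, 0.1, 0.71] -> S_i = -1.73 + 0.61*i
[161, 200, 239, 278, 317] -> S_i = 161 + 39*i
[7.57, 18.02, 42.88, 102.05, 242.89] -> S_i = 7.57*2.38^i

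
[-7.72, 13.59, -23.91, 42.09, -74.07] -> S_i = -7.72*(-1.76)^i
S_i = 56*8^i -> [56, 448, 3584, 28672, 229376]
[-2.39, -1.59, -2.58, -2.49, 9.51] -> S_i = Random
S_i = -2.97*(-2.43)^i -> [-2.97, 7.22, -17.54, 42.62, -103.56]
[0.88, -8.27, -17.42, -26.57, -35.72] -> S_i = 0.88 + -9.15*i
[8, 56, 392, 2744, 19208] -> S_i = 8*7^i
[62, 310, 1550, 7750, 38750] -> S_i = 62*5^i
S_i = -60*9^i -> [-60, -540, -4860, -43740, -393660]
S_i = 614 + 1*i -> [614, 615, 616, 617, 618]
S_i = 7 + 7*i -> [7, 14, 21, 28, 35]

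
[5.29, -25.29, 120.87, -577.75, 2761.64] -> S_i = 5.29*(-4.78)^i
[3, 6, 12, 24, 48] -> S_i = 3*2^i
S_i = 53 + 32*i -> [53, 85, 117, 149, 181]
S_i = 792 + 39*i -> [792, 831, 870, 909, 948]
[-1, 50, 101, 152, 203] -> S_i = -1 + 51*i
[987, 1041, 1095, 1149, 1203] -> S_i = 987 + 54*i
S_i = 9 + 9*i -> [9, 18, 27, 36, 45]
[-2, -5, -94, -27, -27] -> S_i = Random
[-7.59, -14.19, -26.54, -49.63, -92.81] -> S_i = -7.59*1.87^i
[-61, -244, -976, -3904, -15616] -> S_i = -61*4^i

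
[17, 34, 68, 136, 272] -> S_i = 17*2^i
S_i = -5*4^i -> [-5, -20, -80, -320, -1280]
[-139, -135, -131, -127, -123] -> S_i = -139 + 4*i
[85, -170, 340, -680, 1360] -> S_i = 85*-2^i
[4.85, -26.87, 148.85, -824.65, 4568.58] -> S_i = 4.85*(-5.54)^i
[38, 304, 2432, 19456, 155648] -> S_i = 38*8^i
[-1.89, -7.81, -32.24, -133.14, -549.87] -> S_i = -1.89*4.13^i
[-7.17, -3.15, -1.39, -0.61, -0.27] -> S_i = -7.17*0.44^i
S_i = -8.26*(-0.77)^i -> [-8.26, 6.36, -4.9, 3.77, -2.9]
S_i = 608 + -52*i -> [608, 556, 504, 452, 400]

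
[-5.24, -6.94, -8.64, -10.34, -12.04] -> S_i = -5.24 + -1.70*i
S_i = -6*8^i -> [-6, -48, -384, -3072, -24576]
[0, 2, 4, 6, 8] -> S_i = 0 + 2*i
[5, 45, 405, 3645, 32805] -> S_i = 5*9^i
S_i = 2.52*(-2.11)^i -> [2.52, -5.32, 11.22, -23.67, 49.95]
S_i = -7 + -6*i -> [-7, -13, -19, -25, -31]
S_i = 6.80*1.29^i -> [6.8, 8.77, 11.32, 14.6, 18.83]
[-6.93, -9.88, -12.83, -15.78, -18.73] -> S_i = -6.93 + -2.95*i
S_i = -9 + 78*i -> [-9, 69, 147, 225, 303]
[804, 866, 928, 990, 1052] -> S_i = 804 + 62*i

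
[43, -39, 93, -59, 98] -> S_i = Random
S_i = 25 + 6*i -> [25, 31, 37, 43, 49]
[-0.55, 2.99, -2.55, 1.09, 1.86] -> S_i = Random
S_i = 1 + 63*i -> [1, 64, 127, 190, 253]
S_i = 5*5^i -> [5, 25, 125, 625, 3125]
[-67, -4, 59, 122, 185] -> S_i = -67 + 63*i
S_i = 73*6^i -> [73, 438, 2628, 15768, 94608]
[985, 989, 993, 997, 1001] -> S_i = 985 + 4*i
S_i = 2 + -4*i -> [2, -2, -6, -10, -14]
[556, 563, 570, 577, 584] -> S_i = 556 + 7*i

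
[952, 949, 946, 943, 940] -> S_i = 952 + -3*i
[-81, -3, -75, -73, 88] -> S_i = Random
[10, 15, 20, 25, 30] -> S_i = 10 + 5*i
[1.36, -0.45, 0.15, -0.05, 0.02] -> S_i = 1.36*(-0.33)^i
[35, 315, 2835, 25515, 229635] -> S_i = 35*9^i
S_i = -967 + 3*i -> [-967, -964, -961, -958, -955]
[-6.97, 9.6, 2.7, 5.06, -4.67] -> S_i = Random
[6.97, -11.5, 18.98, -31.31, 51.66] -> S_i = 6.97*(-1.65)^i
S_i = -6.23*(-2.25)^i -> [-6.23, 14.02, -31.54, 70.96, -159.67]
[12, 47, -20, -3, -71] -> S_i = Random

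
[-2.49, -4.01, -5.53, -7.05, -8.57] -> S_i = -2.49 + -1.52*i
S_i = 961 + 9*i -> [961, 970, 979, 988, 997]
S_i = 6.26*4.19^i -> [6.26, 26.23, 109.9, 460.49, 1929.44]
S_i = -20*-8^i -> [-20, 160, -1280, 10240, -81920]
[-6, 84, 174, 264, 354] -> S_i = -6 + 90*i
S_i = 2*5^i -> [2, 10, 50, 250, 1250]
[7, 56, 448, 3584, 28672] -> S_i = 7*8^i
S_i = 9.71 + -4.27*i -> [9.71, 5.44, 1.17, -3.1, -7.37]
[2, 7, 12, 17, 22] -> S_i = 2 + 5*i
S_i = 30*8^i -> [30, 240, 1920, 15360, 122880]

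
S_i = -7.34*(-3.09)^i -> [-7.34, 22.68, -70.08, 216.56, -669.16]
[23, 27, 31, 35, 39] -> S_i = 23 + 4*i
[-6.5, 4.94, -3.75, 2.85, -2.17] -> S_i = -6.50*(-0.76)^i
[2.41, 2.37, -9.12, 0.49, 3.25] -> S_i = Random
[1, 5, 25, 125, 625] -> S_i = 1*5^i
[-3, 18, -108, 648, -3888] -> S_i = -3*-6^i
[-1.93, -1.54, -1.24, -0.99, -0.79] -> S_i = -1.93*0.80^i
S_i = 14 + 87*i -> [14, 101, 188, 275, 362]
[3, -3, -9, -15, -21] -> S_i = 3 + -6*i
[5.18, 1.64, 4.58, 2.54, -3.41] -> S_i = Random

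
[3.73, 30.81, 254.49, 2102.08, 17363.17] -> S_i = 3.73*8.26^i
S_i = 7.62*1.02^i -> [7.62, 7.77, 7.93, 8.09, 8.25]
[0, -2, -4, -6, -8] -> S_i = 0 + -2*i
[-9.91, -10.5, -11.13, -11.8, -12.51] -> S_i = -9.91*1.06^i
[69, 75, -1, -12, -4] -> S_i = Random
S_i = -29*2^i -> [-29, -58, -116, -232, -464]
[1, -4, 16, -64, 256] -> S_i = 1*-4^i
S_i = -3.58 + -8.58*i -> [-3.58, -12.16, -20.74, -29.32, -37.9]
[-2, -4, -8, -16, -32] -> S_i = -2*2^i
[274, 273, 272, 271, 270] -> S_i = 274 + -1*i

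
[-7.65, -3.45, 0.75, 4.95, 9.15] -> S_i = -7.65 + 4.20*i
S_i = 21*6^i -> [21, 126, 756, 4536, 27216]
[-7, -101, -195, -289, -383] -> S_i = -7 + -94*i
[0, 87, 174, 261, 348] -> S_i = 0 + 87*i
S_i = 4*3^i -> [4, 12, 36, 108, 324]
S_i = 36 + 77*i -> [36, 113, 190, 267, 344]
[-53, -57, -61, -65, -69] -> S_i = -53 + -4*i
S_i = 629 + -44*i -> [629, 585, 541, 497, 453]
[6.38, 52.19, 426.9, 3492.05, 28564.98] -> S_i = 6.38*8.18^i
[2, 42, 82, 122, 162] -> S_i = 2 + 40*i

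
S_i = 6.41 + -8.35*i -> [6.41, -1.94, -10.29, -18.64, -26.99]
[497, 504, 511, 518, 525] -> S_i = 497 + 7*i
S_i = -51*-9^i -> [-51, 459, -4131, 37179, -334611]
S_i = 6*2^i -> [6, 12, 24, 48, 96]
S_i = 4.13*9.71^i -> [4.13, 40.1, 389.39, 3781.01, 36713.6]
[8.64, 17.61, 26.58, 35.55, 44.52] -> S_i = 8.64 + 8.97*i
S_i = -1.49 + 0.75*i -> [-1.49, -0.74, 0.01, 0.76, 1.51]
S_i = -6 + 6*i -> [-6, 0, 6, 12, 18]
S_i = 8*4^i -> [8, 32, 128, 512, 2048]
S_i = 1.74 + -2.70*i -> [1.74, -0.96, -3.66, -6.36, -9.06]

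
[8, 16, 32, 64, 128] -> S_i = 8*2^i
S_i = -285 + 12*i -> [-285, -273, -261, -249, -237]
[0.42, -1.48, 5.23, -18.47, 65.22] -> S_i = 0.42*(-3.53)^i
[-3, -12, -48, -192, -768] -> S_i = -3*4^i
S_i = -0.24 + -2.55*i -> [-0.24, -2.79, -5.34, -7.89, -10.44]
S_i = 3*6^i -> [3, 18, 108, 648, 3888]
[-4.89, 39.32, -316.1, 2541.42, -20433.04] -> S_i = -4.89*(-8.04)^i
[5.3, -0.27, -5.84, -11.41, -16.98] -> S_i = 5.30 + -5.57*i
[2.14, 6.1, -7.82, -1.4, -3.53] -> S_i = Random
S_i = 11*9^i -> [11, 99, 891, 8019, 72171]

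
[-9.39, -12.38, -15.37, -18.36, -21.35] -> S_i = -9.39 + -2.99*i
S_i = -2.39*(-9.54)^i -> [-2.39, 22.8, -217.52, 2075.12, -19796.64]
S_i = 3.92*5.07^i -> [3.92, 19.87, 100.76, 510.87, 2590.11]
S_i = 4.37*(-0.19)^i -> [4.37, -0.83, 0.16, -0.03, 0.01]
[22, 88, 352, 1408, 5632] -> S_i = 22*4^i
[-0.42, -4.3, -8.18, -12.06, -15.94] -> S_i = -0.42 + -3.88*i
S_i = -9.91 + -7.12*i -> [-9.91, -17.03, -24.15, -31.27, -38.39]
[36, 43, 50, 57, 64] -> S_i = 36 + 7*i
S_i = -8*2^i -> [-8, -16, -32, -64, -128]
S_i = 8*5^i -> [8, 40, 200, 1000, 5000]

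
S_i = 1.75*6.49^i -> [1.75, 11.36, 73.71, 478.38, 3104.68]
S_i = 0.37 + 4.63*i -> [0.37, 5.0, 9.63, 14.26, 18.89]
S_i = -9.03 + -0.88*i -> [-9.03, -9.91, -10.79, -11.67, -12.55]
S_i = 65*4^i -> [65, 260, 1040, 4160, 16640]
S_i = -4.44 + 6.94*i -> [-4.44, 2.5, 9.44, 16.38, 23.32]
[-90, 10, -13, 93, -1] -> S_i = Random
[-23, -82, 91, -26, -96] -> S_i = Random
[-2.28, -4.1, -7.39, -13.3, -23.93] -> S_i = -2.28*1.80^i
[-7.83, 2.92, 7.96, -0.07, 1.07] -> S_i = Random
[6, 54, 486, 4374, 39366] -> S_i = 6*9^i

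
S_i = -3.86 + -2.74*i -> [-3.86, -6.6, -9.34, -12.08, -14.82]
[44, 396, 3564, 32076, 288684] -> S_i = 44*9^i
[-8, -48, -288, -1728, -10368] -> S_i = -8*6^i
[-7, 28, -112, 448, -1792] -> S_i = -7*-4^i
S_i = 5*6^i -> [5, 30, 180, 1080, 6480]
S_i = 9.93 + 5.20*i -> [9.93, 15.13, 20.33, 25.53, 30.73]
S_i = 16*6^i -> [16, 96, 576, 3456, 20736]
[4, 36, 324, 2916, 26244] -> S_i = 4*9^i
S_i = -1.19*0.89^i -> [-1.19, -1.06, -0.94, -0.84, -0.75]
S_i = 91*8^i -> [91, 728, 5824, 46592, 372736]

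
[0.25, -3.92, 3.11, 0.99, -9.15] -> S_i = Random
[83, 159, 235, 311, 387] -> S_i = 83 + 76*i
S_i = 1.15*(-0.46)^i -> [1.15, -0.53, 0.24, -0.11, 0.05]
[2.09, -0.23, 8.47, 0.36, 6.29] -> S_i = Random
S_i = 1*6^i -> [1, 6, 36, 216, 1296]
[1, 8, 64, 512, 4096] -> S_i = 1*8^i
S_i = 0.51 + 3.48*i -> [0.51, 3.99, 7.47, 10.95, 14.43]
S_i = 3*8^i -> [3, 24, 192, 1536, 12288]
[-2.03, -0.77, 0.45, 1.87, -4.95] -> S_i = Random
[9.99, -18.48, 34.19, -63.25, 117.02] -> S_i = 9.99*(-1.85)^i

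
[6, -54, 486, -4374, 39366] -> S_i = 6*-9^i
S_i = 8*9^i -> [8, 72, 648, 5832, 52488]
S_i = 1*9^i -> [1, 9, 81, 729, 6561]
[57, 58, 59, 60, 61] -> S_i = 57 + 1*i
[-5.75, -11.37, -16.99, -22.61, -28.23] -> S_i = -5.75 + -5.62*i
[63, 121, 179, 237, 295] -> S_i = 63 + 58*i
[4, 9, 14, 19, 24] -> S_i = 4 + 5*i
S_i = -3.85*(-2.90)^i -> [-3.85, 11.16, -32.38, 93.9, -272.3]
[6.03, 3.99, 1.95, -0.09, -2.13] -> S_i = 6.03 + -2.04*i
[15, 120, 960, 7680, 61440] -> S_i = 15*8^i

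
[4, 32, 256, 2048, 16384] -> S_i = 4*8^i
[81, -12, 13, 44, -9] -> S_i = Random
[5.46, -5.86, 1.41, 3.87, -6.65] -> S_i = Random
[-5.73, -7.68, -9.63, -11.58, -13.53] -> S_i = -5.73 + -1.95*i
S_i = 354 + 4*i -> [354, 358, 362, 366, 370]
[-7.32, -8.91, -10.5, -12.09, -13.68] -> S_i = -7.32 + -1.59*i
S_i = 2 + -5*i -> [2, -3, -8, -13, -18]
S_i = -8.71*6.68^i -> [-8.71, -58.18, -388.66, -2596.26, -17342.99]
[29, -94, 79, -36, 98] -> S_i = Random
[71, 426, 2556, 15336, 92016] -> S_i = 71*6^i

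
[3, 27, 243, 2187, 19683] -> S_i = 3*9^i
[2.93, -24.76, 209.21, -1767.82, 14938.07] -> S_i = 2.93*(-8.45)^i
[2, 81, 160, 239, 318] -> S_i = 2 + 79*i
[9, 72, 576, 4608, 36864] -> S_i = 9*8^i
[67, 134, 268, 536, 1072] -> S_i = 67*2^i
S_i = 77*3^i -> [77, 231, 693, 2079, 6237]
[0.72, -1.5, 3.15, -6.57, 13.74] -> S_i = 0.72*(-2.09)^i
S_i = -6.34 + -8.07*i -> [-6.34, -14.41, -22.48, -30.55, -38.62]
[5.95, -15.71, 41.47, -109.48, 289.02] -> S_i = 5.95*(-2.64)^i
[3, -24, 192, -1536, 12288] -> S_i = 3*-8^i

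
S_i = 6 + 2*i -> [6, 8, 10, 12, 14]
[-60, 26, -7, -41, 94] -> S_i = Random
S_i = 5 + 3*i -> [5, 8, 11, 14, 17]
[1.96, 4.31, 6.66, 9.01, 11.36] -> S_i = 1.96 + 2.35*i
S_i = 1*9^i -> [1, 9, 81, 729, 6561]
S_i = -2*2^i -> [-2, -4, -8, -16, -32]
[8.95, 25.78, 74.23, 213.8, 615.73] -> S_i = 8.95*2.88^i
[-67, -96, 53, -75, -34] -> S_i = Random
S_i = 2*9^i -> [2, 18, 162, 1458, 13122]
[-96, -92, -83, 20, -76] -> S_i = Random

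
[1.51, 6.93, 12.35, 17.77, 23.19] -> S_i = 1.51 + 5.42*i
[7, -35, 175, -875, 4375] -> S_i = 7*-5^i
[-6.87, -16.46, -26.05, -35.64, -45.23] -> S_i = -6.87 + -9.59*i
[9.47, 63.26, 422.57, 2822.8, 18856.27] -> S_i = 9.47*6.68^i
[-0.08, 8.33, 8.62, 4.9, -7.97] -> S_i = Random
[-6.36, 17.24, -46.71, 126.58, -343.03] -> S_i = -6.36*(-2.71)^i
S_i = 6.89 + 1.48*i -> [6.89, 8.37, 9.85, 11.33, 12.81]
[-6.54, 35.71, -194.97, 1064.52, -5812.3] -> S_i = -6.54*(-5.46)^i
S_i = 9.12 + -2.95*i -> [9.12, 6.17, 3.22, 0.27, -2.68]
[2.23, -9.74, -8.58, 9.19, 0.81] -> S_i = Random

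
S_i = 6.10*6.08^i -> [6.1, 37.09, 225.5, 1371.01, 8335.74]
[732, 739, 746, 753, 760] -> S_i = 732 + 7*i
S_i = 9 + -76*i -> [9, -67, -143, -219, -295]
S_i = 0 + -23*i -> [0, -23, -46, -69, -92]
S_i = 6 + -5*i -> [6, 1, -4, -9, -14]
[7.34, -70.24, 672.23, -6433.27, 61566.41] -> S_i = 7.34*(-9.57)^i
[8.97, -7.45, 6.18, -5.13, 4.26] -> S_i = 8.97*(-0.83)^i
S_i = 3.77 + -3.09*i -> [3.77, 0.68, -2.41, -5.5, -8.59]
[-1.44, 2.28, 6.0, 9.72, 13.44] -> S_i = -1.44 + 3.72*i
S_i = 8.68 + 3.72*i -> [8.68, 12.4, 16.12, 19.84, 23.56]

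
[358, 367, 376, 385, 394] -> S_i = 358 + 9*i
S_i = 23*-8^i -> [23, -184, 1472, -11776, 94208]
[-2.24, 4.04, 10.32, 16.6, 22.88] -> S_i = -2.24 + 6.28*i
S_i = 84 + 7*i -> [84, 91, 98, 105, 112]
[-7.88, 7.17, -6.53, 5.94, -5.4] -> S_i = -7.88*(-0.91)^i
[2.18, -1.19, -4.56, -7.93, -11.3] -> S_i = 2.18 + -3.37*i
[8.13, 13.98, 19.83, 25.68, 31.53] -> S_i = 8.13 + 5.85*i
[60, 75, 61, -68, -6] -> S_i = Random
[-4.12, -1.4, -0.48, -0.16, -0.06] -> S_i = -4.12*0.34^i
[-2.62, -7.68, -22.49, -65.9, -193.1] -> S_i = -2.62*2.93^i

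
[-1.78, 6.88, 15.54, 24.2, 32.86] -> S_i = -1.78 + 8.66*i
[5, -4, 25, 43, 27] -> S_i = Random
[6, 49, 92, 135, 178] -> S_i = 6 + 43*i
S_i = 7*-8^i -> [7, -56, 448, -3584, 28672]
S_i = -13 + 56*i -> [-13, 43, 99, 155, 211]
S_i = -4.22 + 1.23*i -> [-4.22, -2.99, -1.76, -0.53, 0.7]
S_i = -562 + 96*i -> [-562, -466, -370, -274, -178]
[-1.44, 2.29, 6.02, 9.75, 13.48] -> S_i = -1.44 + 3.73*i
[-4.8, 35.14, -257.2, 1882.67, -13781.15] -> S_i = -4.80*(-7.32)^i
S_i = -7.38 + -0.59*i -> [-7.38, -7.97, -8.56, -9.15, -9.74]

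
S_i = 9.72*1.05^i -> [9.72, 10.21, 10.72, 11.25, 11.81]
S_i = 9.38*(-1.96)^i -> [9.38, -18.38, 36.03, -70.63, 138.43]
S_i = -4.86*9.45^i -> [-4.86, -45.93, -434.01, -4101.4, -38758.19]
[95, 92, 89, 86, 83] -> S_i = 95 + -3*i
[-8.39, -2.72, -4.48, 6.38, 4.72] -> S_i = Random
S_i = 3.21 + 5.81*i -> [3.21, 9.02, 14.83, 20.64, 26.45]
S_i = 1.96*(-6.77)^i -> [1.96, -13.27, 89.83, -608.17, 4117.28]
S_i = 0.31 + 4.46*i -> [0.31, 4.77, 9.23, 13.69, 18.15]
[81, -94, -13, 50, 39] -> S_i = Random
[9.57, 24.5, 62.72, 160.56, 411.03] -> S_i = 9.57*2.56^i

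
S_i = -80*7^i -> [-80, -560, -3920, -27440, -192080]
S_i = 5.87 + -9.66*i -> [5.87, -3.79, -13.45, -23.11, -32.77]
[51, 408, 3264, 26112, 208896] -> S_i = 51*8^i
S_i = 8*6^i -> [8, 48, 288, 1728, 10368]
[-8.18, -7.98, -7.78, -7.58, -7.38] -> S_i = -8.18 + 0.20*i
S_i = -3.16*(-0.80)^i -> [-3.16, 2.53, -2.02, 1.62, -1.29]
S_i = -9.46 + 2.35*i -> [-9.46, -7.11, -4.76, -2.41, -0.06]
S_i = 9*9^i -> [9, 81, 729, 6561, 59049]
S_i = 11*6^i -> [11, 66, 396, 2376, 14256]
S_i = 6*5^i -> [6, 30, 150, 750, 3750]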